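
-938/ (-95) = 938/ 95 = 9.87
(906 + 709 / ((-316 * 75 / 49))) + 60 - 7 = 22693559 / 23700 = 957.53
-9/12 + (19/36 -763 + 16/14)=-48011/63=-762.08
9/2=4.50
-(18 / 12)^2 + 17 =59 / 4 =14.75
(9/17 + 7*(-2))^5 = -629763392149/1419857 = -443540.01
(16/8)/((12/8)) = 4/3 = 1.33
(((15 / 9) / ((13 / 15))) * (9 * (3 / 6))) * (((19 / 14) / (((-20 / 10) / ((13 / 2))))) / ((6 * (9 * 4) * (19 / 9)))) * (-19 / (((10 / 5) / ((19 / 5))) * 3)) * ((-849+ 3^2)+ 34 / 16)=-843.95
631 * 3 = 1893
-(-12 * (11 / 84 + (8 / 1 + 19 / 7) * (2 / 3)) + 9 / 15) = 3034 / 35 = 86.69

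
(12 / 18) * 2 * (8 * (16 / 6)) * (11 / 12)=704 / 27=26.07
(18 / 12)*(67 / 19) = 201 / 38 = 5.29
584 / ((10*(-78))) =-146 / 195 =-0.75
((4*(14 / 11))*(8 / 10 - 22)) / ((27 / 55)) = -5936 / 27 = -219.85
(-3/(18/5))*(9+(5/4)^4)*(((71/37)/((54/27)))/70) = -207959/1591296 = -0.13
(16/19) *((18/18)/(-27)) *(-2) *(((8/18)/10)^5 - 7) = -41334298976/94662928125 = -0.44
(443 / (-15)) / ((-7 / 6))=886 / 35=25.31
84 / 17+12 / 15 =488 / 85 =5.74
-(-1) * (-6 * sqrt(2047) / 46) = -3 * sqrt(2047) / 23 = -5.90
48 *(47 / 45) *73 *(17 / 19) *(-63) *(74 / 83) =-1450242528 / 7885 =-183924.23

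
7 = 7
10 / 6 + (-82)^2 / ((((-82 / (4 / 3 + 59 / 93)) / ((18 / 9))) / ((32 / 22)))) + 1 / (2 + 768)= -33493997 / 71610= -467.73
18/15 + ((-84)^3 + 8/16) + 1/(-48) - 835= -142448957/240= -593537.32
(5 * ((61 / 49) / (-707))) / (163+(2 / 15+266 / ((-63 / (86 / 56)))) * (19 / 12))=-329400 / 5722335689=-0.00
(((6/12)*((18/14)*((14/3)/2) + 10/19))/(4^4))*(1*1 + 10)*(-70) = -25795/4864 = -5.30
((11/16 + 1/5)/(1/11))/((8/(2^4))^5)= 1562/5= 312.40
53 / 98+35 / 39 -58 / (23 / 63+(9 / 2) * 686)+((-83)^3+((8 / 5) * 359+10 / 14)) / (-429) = 13624626400699 / 10221671460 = 1332.92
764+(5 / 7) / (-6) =32083 / 42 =763.88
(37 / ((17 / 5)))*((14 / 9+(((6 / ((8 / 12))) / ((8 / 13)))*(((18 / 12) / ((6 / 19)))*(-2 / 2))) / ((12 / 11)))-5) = -14305495 / 19584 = -730.47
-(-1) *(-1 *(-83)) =83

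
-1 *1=-1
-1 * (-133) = 133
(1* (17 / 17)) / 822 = 1 / 822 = 0.00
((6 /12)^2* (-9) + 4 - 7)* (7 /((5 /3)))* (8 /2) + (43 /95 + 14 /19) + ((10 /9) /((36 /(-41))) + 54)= -527507 /15390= -34.28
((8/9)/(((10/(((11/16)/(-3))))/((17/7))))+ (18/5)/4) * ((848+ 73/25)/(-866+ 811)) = -651359/49500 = -13.16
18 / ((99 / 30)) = 60 / 11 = 5.45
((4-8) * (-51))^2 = 41616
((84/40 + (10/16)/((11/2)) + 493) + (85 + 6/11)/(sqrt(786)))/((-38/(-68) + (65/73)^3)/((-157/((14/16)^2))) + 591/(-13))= -47057165159360096/4320521900513775 - 812886860858176 *sqrt(786)/339593021380382715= -10.96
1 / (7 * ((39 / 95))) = 0.35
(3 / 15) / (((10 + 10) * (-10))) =-1 / 1000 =-0.00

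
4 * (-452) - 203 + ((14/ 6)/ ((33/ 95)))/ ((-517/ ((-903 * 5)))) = -33308846/ 17061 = -1952.34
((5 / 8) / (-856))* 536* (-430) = 72025 / 428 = 168.28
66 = 66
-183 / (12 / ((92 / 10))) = -1403 / 10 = -140.30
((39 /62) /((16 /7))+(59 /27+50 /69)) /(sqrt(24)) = 0.65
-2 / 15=-0.13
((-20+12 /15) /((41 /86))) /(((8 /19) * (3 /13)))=-84968 /205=-414.48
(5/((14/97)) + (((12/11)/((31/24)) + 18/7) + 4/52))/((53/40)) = 47335660/1644643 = 28.78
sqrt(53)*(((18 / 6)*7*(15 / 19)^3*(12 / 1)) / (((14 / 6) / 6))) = 2187000*sqrt(53) / 6859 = 2321.27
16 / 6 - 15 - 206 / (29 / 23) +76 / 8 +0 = -28921 / 174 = -166.21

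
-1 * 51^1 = -51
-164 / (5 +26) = -164 / 31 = -5.29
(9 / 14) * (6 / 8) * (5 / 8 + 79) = 2457 / 64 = 38.39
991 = 991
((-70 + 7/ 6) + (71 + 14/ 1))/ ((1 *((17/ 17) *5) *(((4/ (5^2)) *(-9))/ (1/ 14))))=-485/ 3024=-0.16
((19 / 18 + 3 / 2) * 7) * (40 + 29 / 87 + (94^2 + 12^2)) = 4356821 / 27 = 161363.74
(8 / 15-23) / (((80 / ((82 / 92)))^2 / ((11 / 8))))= -6231467 / 1625088000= -0.00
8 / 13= 0.62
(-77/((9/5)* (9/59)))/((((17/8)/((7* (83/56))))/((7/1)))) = -13197415/1377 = -9584.18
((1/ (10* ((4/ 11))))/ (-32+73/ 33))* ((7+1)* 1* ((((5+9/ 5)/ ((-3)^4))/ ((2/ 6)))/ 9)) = -4114/ 1990575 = -0.00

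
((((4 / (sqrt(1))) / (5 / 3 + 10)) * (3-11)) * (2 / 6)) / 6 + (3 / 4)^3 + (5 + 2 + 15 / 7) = 63251 / 6720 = 9.41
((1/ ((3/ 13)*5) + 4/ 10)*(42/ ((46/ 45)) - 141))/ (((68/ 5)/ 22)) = -80047/ 391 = -204.72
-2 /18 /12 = -1 /108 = -0.01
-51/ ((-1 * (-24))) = -2.12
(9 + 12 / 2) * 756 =11340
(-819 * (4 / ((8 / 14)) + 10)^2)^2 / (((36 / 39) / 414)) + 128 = 25126149322356.50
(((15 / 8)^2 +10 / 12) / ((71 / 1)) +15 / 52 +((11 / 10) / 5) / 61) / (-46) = -0.01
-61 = -61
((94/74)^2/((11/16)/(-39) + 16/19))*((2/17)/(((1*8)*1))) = 6547476/227493575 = 0.03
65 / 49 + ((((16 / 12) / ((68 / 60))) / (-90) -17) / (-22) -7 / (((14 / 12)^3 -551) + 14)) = 40302907921 / 19074452166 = 2.11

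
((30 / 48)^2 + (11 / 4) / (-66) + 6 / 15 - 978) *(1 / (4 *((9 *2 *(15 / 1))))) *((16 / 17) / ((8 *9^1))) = -938161 / 79315200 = -0.01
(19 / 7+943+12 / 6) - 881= 467 / 7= 66.71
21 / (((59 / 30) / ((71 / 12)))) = 7455 / 118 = 63.18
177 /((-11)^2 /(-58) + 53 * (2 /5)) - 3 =34701 /5543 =6.26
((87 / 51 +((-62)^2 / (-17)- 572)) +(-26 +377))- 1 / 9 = -445.52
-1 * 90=-90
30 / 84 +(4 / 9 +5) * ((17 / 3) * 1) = 11797 / 378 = 31.21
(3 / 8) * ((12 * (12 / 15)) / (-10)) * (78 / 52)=-27 / 50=-0.54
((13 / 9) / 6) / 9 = 13 / 486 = 0.03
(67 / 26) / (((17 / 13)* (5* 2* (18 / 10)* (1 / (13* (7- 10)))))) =-871 / 204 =-4.27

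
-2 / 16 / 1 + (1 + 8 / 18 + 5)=455 / 72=6.32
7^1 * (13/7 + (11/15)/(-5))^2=806404/39375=20.48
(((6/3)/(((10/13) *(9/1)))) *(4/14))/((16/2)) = 0.01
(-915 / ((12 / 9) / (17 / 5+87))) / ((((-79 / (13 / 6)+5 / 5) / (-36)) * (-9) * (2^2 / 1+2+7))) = 248148 / 461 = 538.28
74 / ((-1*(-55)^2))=-74 / 3025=-0.02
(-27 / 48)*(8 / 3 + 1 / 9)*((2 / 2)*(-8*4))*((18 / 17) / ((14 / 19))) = 8550 / 119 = 71.85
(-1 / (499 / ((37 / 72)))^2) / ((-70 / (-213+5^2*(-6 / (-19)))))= -592777 / 190754686080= -0.00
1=1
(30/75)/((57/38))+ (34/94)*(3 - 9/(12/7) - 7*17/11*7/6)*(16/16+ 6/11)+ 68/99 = -7533509/1023660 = -7.36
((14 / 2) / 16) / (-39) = -7 / 624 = -0.01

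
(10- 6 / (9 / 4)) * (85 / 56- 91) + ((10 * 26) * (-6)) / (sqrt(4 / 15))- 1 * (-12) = -780 * sqrt(15)- 54113 / 84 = -3665.13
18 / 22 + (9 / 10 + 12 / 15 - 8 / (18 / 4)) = 733 / 990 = 0.74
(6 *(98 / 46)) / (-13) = -294 / 299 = -0.98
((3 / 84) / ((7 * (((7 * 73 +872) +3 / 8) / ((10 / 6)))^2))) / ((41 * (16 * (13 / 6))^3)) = 25 / 5766317310175968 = 0.00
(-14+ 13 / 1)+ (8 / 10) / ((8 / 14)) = 2 / 5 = 0.40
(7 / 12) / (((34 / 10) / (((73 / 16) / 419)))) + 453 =453.00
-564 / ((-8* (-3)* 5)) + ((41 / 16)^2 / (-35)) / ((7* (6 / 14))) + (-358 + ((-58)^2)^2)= 11316133.24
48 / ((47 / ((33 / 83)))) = 1584 / 3901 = 0.41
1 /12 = 0.08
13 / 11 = 1.18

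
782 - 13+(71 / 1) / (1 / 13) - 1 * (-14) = 1706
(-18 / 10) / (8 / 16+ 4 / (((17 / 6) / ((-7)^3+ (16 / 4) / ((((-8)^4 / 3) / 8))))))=2448 / 657835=0.00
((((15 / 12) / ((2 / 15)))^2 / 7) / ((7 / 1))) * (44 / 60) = 4125 / 3136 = 1.32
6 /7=0.86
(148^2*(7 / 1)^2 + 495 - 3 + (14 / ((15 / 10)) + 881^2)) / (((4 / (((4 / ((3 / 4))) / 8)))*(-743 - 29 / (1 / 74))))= -5549875 / 52002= -106.72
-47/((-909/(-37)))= -1739/909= -1.91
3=3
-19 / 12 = -1.58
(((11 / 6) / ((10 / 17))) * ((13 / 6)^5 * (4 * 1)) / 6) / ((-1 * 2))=-69431791 / 1399680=-49.61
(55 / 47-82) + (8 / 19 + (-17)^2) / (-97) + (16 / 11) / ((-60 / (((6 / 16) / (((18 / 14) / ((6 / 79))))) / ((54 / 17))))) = -5110258746799 / 60971655690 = -83.81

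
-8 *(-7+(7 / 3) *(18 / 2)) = -112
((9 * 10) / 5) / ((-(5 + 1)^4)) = -1 / 72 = -0.01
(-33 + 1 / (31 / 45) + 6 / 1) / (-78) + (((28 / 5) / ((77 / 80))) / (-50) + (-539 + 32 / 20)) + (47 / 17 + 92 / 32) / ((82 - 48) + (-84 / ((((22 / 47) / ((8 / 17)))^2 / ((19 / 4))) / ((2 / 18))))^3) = -49452995815365087589375357493 / 92058859346509047321643600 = -537.19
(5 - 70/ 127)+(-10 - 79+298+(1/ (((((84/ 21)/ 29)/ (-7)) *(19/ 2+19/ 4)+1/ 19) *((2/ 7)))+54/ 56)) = 311477209/ 1564640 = 199.07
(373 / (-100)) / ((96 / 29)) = -10817 / 9600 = -1.13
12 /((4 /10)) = 30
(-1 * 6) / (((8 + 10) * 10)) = -1 / 30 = -0.03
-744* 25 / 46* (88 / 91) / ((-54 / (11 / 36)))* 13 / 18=187550 / 117369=1.60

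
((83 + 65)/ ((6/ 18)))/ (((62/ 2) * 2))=222/ 31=7.16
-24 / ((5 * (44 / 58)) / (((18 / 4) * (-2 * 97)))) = 303804 / 55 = 5523.71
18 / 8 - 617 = -2459 / 4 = -614.75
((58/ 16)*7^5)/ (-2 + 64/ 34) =-8285851/ 16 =-517865.69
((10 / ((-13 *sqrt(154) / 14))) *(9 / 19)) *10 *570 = -27000 *sqrt(154) / 143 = -2343.09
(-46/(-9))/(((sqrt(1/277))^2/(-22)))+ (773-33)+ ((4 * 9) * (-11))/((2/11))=-293266/9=-32585.11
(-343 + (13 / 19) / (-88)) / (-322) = 1.07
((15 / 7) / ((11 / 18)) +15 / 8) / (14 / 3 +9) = 9945 / 25256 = 0.39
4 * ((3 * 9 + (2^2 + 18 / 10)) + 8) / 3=272 / 5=54.40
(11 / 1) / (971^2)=11 / 942841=0.00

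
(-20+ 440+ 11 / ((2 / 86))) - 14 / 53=47315 / 53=892.74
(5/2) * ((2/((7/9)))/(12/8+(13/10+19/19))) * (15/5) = 675/133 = 5.08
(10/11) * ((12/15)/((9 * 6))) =4/297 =0.01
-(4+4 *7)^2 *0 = 0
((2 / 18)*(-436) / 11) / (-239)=436 / 23661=0.02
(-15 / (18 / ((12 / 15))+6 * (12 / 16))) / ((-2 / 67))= 335 / 18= 18.61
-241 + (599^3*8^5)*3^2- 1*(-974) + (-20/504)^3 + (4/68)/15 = 10777138711103664631327/170031960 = 63383017587421.00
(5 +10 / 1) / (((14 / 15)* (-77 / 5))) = -1125 / 1078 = -1.04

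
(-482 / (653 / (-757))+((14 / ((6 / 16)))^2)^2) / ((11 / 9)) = 102780369002 / 64647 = 1589870.67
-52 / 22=-26 / 11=-2.36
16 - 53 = -37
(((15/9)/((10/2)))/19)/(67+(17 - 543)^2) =1/15774351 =0.00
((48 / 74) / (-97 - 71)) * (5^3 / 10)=-25 / 518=-0.05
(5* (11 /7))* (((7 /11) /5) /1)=1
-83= -83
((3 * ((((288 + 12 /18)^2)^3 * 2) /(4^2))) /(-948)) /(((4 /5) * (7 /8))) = -131812735736223380 /403137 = -326967595969.17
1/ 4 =0.25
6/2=3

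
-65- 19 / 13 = -66.46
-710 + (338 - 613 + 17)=-968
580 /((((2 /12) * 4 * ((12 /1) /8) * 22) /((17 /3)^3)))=1424770 /297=4797.21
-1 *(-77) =77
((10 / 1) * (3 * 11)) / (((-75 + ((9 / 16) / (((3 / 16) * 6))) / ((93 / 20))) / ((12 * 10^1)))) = -736560 / 1393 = -528.76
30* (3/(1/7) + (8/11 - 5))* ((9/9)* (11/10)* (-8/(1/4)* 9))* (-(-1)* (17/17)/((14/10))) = -794880/7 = -113554.29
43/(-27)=-1.59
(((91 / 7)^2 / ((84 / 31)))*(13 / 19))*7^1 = 68107 / 228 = 298.71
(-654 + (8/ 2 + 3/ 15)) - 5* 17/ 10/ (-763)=-4957889/ 7630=-649.79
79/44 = 1.80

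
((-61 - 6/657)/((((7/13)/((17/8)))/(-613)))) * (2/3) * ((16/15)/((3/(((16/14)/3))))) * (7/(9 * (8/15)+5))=57921752096/6084477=9519.59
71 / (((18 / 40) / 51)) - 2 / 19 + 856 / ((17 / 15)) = 8528998 / 969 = 8801.86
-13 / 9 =-1.44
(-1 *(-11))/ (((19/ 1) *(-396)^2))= 1/ 270864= 0.00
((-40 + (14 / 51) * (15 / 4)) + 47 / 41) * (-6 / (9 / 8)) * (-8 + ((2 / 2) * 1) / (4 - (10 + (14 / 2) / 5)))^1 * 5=-634833080 / 77367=-8205.48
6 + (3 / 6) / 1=13 / 2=6.50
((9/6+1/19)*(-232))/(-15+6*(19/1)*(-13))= 6844/28443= 0.24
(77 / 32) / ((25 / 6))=231 / 400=0.58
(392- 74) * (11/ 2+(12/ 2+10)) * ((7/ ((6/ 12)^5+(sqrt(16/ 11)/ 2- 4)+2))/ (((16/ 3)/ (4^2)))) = -3183963552/ 39563- 294045696 * sqrt(11)/ 39563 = -105128.60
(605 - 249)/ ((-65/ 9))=-49.29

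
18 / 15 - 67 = -329 / 5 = -65.80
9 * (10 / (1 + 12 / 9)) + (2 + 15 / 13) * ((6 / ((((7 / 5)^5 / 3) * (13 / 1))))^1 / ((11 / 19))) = 1248952680 / 31244213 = 39.97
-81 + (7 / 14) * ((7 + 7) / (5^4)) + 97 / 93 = -4646849 / 58125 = -79.95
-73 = -73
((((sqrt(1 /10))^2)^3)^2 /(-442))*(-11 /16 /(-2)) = -11 /14144000000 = -0.00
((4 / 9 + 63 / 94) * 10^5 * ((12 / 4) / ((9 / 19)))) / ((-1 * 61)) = -895850000 / 77409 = -11572.94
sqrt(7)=2.65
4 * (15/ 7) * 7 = 60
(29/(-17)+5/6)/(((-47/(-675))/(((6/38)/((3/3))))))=-60075/30362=-1.98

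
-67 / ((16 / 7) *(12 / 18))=-1407 / 32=-43.97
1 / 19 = 0.05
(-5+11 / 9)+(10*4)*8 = 2846 / 9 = 316.22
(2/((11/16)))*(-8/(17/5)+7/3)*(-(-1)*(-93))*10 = 53.05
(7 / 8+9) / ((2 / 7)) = 553 / 16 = 34.56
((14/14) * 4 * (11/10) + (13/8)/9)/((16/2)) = 0.57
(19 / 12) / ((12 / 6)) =19 / 24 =0.79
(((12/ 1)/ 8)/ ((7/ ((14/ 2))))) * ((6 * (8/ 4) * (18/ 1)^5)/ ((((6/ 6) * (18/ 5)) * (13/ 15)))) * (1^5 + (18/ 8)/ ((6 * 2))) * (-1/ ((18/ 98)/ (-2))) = 1832487300/ 13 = 140960561.54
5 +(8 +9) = 22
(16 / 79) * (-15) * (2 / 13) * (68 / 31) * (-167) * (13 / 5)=1090176 / 2449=445.15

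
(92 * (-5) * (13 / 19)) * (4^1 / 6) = -11960 / 57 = -209.82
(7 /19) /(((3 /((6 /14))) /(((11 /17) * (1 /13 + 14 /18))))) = 1100 /37791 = 0.03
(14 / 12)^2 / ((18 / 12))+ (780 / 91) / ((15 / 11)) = 2719 / 378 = 7.19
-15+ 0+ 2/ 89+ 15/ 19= -23992/ 1691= -14.19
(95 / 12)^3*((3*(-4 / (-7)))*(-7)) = -857375 / 144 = -5953.99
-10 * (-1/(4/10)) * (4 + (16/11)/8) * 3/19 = 3450/209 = 16.51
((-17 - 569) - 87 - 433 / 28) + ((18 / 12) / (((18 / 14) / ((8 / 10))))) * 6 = -95601 / 140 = -682.86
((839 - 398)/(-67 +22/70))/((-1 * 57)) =1715/14782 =0.12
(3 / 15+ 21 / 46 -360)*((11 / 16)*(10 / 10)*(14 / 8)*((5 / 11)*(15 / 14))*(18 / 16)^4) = -8133901335 / 24117248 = -337.26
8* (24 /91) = 192 /91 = 2.11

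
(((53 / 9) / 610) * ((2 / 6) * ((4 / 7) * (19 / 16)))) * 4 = 1007 / 115290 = 0.01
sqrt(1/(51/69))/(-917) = -sqrt(391)/15589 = -0.00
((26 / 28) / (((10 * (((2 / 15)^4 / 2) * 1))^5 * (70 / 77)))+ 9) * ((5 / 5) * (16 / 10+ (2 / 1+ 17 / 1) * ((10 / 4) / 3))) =1807023007245371.52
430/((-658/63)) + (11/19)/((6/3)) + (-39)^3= -106016747/1786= -59359.88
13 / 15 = 0.87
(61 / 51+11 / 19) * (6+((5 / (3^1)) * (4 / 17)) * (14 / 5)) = 622640 / 49419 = 12.60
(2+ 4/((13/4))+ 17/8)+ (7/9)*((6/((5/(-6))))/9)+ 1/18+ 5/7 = 60097/10920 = 5.50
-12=-12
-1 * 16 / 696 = -2 / 87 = -0.02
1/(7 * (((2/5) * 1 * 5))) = 1/14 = 0.07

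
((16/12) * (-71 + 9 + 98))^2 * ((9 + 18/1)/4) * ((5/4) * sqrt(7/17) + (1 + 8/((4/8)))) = 19440 * sqrt(119)/17 + 264384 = 276858.43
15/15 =1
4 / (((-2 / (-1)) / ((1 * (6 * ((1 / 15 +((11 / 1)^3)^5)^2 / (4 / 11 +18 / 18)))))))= 172749082461975437967699740791289264 / 1125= 153554739966200389304622000000000.00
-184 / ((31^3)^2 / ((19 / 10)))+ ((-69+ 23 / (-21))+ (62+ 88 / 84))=-656752760648 / 93187886505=-7.05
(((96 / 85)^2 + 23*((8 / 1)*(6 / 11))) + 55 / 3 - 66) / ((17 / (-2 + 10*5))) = 205894448 / 1351075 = 152.39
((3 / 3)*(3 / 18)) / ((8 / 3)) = 1 / 16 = 0.06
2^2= 4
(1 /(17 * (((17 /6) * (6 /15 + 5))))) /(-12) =-5 /15606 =-0.00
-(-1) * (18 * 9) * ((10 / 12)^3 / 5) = 18.75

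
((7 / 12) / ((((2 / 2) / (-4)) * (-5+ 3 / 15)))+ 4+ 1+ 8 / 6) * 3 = 491 / 24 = 20.46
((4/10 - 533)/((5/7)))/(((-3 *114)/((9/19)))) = 18641/18050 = 1.03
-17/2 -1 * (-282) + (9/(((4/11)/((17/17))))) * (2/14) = 7757/28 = 277.04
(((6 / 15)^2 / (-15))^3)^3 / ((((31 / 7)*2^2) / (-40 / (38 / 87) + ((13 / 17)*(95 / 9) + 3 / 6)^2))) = 3693434028032 / 2021992619208991527557373046875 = 0.00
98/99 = 0.99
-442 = -442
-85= -85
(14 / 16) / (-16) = -7 / 128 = -0.05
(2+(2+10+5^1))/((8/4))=19/2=9.50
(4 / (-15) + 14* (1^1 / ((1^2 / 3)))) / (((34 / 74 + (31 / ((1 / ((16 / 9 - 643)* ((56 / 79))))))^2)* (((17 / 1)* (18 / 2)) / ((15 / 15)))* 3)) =144554042 / 315661954392756565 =0.00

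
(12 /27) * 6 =8 /3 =2.67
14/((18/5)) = 35/9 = 3.89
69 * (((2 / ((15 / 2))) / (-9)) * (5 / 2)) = -46 / 9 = -5.11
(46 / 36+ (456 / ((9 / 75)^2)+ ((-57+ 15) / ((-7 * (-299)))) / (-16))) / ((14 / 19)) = 1850457595 / 43056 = 42977.93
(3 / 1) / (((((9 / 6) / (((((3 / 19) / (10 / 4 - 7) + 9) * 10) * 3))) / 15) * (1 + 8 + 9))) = 448.25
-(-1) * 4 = 4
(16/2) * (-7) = -56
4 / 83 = 0.05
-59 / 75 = -0.79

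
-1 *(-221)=221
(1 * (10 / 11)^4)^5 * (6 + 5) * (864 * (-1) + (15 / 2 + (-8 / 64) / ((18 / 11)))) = -770918750000000000000000 / 550431814035730916619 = -1400.57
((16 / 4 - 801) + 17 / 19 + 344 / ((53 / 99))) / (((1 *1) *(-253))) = 154614 / 254771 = 0.61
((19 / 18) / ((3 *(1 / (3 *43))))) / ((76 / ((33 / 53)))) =473 / 1272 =0.37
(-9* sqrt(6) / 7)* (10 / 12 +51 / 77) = -2073* sqrt(6) / 1078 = -4.71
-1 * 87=-87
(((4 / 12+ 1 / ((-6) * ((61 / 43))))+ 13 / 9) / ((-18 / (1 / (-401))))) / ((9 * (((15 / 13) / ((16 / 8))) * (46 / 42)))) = 165893 / 4101375870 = 0.00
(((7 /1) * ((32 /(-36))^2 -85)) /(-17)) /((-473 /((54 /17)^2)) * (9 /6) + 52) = -163704 /86479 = -1.89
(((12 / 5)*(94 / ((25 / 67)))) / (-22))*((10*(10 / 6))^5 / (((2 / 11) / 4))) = -62980000000 / 81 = -777530864.20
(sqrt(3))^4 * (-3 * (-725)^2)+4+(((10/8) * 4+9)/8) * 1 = -14191869.25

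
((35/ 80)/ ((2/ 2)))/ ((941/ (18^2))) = 567/ 3764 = 0.15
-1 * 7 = -7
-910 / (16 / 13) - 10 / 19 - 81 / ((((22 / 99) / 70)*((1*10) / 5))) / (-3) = 533915 / 152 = 3512.60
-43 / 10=-4.30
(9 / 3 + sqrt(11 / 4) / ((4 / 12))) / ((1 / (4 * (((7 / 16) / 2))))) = 21 / 8 + 21 * sqrt(11) / 16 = 6.98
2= 2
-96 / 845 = -0.11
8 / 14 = 4 / 7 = 0.57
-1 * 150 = -150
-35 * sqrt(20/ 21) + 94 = 94 -10 * sqrt(105)/ 3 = 59.84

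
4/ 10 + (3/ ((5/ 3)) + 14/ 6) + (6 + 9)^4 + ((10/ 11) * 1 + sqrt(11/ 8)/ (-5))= 8354023/ 165-sqrt(22)/ 20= 50630.21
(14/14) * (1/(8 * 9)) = 1/72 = 0.01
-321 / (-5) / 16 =321 / 80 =4.01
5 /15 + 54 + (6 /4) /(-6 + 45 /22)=4694 /87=53.95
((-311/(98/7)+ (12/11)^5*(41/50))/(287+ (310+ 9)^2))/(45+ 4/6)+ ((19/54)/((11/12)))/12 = 226832440882393/7092495097934400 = 0.03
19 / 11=1.73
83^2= 6889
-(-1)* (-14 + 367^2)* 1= 134675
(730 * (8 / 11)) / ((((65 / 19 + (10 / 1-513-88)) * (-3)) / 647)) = 17947780 / 92103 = 194.87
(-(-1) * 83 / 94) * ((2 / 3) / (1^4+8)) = 83 / 1269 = 0.07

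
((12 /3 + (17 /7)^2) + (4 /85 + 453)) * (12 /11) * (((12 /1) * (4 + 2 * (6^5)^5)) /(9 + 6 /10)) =328909888497104595523276488 /9163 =35895436919906645806316.33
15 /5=3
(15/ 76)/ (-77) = -15/ 5852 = -0.00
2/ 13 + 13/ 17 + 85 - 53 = 32.92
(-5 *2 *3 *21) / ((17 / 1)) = -630 / 17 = -37.06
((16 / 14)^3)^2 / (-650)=-131072 / 38235925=-0.00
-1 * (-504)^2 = -254016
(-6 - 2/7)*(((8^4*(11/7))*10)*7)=-19824640/7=-2832091.43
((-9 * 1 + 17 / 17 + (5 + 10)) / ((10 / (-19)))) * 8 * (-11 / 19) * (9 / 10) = 1386 / 25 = 55.44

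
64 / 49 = 1.31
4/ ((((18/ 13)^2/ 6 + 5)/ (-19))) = -12844/ 899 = -14.29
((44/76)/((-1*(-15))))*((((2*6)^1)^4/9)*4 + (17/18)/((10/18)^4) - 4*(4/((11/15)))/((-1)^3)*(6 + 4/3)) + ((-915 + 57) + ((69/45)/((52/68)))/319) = -244125509923/492456250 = -495.73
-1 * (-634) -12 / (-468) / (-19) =469793 / 741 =634.00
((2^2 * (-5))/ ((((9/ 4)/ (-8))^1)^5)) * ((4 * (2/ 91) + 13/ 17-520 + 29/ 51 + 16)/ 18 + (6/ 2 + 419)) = 649782917857280/ 145083393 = 4478685.70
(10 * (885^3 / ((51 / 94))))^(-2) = 289 / 47170754399065556250000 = 0.00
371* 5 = 1855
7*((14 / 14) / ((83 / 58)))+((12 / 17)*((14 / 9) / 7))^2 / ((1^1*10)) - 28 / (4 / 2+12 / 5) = -17449504 / 11873565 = -1.47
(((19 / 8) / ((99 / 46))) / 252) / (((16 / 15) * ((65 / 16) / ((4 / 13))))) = 437 / 1405404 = 0.00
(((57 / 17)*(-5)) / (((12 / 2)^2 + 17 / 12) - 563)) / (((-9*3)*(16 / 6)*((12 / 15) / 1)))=-475 / 857752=-0.00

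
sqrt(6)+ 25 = 27.45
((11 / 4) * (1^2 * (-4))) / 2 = -11 / 2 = -5.50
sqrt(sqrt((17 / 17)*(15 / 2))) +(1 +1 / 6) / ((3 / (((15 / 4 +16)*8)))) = 15^(1 / 4)*2^(3 / 4) / 2 +553 / 9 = 63.10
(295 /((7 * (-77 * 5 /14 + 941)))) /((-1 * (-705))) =118 /1803249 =0.00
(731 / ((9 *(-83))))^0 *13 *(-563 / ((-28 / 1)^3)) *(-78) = -285441 / 10976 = -26.01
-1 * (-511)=511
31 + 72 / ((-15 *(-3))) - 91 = -292 / 5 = -58.40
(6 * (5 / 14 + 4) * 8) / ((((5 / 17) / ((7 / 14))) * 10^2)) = 3111 / 875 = 3.56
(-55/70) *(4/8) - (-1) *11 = 297/28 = 10.61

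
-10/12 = -5/6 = -0.83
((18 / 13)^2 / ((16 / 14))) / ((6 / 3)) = 567 / 676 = 0.84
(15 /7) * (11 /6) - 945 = -13175 /14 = -941.07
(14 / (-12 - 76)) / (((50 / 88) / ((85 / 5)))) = -4.76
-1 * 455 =-455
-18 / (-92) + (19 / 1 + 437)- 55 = 18455 / 46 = 401.20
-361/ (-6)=361/ 6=60.17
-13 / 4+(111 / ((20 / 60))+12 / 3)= 1335 / 4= 333.75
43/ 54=0.80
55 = 55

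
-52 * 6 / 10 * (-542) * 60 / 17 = 1014624 / 17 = 59683.76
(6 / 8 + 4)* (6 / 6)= 19 / 4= 4.75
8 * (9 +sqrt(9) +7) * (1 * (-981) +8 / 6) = -446728 / 3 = -148909.33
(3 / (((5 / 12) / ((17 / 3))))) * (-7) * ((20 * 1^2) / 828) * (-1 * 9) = 1428 / 23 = 62.09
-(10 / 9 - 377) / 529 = 3383 / 4761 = 0.71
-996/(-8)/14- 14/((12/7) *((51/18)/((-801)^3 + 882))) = 705100328301/476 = 1481303210.72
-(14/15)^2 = -0.87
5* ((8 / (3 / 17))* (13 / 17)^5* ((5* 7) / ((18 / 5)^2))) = 3248813750 / 20295603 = 160.07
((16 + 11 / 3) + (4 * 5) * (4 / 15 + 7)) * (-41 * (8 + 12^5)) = -1683402600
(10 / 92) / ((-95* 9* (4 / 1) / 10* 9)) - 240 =-33981125 / 141588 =-240.00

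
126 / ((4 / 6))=189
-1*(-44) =44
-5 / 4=-1.25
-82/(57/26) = -2132/57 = -37.40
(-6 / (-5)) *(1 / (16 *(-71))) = -3 / 2840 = -0.00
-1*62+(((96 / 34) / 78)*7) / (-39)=-534434 / 8619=-62.01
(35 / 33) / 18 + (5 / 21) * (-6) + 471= 1952723 / 4158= 469.63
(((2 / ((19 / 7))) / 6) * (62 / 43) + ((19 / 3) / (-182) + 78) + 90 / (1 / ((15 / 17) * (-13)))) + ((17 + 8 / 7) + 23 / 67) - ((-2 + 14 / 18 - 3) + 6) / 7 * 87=-69522307559 / 72583914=-957.82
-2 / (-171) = 2 / 171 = 0.01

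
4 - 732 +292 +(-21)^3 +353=-9344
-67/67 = -1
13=13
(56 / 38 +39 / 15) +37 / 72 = 4.59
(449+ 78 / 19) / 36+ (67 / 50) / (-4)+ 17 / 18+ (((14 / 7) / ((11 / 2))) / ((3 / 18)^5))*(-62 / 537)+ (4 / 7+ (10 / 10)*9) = -47719404127 / 157126200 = -303.70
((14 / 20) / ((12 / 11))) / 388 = 77 / 46560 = 0.00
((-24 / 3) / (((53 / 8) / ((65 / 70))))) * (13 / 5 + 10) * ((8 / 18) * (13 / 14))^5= -4942652416 / 29221742655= -0.17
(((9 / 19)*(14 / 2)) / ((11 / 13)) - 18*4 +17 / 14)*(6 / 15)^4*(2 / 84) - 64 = -64.04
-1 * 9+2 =-7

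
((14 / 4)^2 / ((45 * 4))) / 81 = 49 / 58320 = 0.00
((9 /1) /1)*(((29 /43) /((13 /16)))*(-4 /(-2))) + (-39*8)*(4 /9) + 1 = -205811 /1677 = -122.73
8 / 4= 2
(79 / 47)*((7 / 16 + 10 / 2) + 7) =15721 / 752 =20.91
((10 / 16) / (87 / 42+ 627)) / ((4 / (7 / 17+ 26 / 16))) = 0.00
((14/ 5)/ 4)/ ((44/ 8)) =7/ 55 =0.13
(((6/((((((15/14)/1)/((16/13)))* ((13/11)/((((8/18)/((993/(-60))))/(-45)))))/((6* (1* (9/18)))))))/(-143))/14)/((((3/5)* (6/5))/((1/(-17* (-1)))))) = -1280/3004092117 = -0.00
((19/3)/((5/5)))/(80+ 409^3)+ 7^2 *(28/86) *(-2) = -281608524227/8825923161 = -31.91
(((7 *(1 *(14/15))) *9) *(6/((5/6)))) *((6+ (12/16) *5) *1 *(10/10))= 4127.76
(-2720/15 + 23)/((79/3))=-6.01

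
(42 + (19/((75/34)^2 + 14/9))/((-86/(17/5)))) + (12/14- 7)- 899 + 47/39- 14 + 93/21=-871.63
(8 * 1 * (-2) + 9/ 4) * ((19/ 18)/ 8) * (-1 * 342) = 19855/ 32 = 620.47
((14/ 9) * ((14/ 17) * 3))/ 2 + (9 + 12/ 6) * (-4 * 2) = -4390/ 51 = -86.08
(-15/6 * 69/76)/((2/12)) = -1035/76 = -13.62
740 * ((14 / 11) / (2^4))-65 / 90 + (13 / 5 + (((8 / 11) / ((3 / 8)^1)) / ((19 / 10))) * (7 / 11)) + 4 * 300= 130497203 / 103455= 1261.39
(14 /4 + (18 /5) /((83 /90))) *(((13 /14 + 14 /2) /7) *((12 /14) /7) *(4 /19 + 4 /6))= 0.90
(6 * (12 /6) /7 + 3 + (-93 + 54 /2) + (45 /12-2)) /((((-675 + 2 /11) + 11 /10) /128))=5867840 /518763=11.31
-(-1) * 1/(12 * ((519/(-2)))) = -1/3114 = -0.00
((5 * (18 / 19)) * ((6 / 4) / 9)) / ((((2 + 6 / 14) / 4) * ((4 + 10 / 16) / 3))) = 10080 / 11951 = 0.84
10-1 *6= 4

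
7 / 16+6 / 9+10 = 533 / 48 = 11.10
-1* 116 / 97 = -1.20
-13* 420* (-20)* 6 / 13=50400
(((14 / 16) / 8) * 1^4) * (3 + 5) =7 / 8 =0.88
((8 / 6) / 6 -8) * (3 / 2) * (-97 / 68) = 16.64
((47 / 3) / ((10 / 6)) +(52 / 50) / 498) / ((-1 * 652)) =-14632 / 1014675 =-0.01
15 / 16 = 0.94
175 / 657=0.27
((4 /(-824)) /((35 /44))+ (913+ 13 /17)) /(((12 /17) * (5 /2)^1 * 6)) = 13999924 /162225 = 86.30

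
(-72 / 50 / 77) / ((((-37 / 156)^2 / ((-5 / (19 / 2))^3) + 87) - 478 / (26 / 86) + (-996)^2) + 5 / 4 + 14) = -35043840 / 1856139150560233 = -0.00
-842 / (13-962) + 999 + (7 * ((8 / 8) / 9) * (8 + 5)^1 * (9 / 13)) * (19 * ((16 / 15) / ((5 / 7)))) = 85303279 / 71175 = 1198.50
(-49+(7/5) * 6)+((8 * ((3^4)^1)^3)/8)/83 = 2640356/415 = 6362.30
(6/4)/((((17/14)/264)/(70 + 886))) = 5300064/17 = 311768.47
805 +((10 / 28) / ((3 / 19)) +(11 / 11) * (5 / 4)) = 67915 / 84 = 808.51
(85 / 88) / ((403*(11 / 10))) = 425 / 195052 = 0.00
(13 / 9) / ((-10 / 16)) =-104 / 45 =-2.31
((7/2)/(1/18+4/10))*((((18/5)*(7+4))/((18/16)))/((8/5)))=6930/41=169.02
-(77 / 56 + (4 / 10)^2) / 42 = -307 / 8400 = -0.04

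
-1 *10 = -10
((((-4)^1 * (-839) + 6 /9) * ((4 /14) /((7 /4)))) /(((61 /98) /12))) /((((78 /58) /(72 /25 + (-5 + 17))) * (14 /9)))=75150.25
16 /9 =1.78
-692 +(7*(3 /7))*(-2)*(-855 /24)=-1913 /4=-478.25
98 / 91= 14 / 13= 1.08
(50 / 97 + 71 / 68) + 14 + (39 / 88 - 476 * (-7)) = 3348.00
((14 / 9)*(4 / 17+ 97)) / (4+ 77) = 7714 / 4131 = 1.87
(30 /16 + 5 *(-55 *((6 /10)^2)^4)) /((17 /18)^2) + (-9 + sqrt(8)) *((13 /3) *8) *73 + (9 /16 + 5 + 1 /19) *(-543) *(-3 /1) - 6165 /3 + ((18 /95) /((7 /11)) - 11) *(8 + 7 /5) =-151707265478087 /9609250000 + 15184 *sqrt(2) /3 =-8629.82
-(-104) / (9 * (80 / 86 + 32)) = 559 / 1593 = 0.35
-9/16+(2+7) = 135/16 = 8.44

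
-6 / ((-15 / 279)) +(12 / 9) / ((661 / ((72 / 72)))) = 1106534 / 9915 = 111.60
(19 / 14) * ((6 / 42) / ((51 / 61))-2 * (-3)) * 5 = 209285 / 4998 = 41.87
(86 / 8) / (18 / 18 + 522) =43 / 2092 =0.02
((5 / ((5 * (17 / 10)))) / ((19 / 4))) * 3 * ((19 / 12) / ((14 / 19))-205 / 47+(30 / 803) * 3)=-66600895 / 85332401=-0.78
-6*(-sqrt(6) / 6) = sqrt(6) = 2.45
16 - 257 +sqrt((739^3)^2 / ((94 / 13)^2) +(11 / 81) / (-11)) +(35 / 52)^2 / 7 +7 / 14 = -650137 / 2704 +sqrt(2229658517119685951693) / 846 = 55814487.72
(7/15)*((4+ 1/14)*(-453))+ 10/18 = -77413/90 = -860.14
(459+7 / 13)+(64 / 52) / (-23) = 137386 / 299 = 459.48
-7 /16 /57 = -7 /912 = -0.01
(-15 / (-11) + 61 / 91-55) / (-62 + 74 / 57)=3022083 / 3463460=0.87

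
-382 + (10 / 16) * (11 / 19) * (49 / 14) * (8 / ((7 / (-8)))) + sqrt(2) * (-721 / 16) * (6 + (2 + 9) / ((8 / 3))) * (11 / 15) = -866.76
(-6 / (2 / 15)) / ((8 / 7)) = -315 / 8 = -39.38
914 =914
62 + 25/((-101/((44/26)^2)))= 1046178/17069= 61.29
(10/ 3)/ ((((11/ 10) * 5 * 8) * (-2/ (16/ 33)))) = -20/ 1089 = -0.02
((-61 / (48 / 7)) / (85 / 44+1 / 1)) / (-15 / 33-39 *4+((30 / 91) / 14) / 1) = 32911879 / 1696781376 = 0.02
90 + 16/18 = 818/9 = 90.89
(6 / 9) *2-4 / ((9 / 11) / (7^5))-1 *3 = -739523 / 9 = -82169.22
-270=-270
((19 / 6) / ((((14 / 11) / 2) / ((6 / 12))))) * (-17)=-3553 / 84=-42.30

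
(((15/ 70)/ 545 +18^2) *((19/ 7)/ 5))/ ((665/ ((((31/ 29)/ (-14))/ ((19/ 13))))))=-996265569/ 72100829500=-0.01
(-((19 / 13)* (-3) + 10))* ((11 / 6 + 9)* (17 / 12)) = -6205 / 72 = -86.18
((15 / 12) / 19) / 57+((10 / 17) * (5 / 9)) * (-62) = -4476145 / 220932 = -20.26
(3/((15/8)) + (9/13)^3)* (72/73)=1527912/801905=1.91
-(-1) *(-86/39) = -86/39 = -2.21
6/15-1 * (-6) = 32/5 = 6.40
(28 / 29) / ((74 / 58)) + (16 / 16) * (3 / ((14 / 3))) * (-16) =-2468 / 259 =-9.53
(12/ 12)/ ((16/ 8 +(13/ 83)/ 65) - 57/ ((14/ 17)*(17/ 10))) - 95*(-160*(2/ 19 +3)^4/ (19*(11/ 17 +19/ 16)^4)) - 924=5127473463194752816161263/ 908671573277904603018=5642.82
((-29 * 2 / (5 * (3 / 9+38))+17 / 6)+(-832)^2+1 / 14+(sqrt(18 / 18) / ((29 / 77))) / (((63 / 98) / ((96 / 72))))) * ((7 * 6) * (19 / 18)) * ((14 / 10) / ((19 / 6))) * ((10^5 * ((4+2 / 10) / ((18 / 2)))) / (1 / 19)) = 649948650312579520 / 54027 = 12030071081358.94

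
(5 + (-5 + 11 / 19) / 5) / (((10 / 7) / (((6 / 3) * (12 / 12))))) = 2737 / 475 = 5.76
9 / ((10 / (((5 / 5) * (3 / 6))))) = 9 / 20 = 0.45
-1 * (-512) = 512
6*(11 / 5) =66 / 5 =13.20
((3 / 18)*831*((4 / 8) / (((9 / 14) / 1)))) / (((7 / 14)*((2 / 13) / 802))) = 10108007 / 9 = 1123111.89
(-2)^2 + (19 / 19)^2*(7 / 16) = 71 / 16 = 4.44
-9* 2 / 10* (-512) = 4608 / 5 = 921.60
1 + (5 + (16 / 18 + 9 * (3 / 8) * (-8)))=-181 / 9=-20.11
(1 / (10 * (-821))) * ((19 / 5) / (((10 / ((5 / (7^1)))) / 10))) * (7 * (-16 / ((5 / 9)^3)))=110808 / 513125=0.22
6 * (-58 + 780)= 4332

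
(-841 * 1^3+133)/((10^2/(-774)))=136998/25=5479.92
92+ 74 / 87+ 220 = 27218 / 87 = 312.85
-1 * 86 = -86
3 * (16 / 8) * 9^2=486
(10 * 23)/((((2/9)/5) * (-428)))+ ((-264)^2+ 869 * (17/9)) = 274745261/3852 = 71325.35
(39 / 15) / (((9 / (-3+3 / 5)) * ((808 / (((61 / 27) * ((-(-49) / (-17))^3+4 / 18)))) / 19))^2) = 768658815098880277 / 2617106090489654580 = 0.29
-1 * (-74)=74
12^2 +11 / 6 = 875 / 6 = 145.83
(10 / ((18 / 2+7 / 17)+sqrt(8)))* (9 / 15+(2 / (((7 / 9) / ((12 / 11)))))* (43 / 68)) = 621480 / 224147- 264129* sqrt(2) / 448294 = 1.94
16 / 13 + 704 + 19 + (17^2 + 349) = 17709 / 13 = 1362.23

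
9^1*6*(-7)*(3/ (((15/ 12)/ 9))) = -40824/ 5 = -8164.80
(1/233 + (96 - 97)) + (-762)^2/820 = 33774953/47765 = 707.11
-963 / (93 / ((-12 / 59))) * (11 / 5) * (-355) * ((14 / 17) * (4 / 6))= -28078512 / 31093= -903.05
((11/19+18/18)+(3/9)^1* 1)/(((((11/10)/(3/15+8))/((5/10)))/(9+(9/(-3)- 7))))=-4469/627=-7.13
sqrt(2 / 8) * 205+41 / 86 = 4428 / 43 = 102.98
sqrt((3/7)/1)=sqrt(21)/7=0.65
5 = 5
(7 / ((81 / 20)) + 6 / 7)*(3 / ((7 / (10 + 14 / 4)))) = 733 / 49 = 14.96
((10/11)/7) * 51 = 6.62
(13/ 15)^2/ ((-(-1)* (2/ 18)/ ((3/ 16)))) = 507/ 400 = 1.27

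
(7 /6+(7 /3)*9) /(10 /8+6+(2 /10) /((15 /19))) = 6650 /2251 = 2.95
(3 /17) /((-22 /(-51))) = 9 /22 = 0.41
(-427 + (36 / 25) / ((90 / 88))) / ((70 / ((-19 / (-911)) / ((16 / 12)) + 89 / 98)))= -8775228249 / 1562365000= -5.62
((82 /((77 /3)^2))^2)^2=296637086736 /1235736291547681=0.00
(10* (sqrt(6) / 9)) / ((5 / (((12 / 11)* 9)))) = 24* sqrt(6) / 11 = 5.34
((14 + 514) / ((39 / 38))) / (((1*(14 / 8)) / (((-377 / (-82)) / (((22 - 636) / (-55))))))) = 10667360 / 88109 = 121.07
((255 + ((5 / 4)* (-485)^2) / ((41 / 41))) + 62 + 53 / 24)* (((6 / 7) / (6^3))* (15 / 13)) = 35322055 / 26208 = 1347.76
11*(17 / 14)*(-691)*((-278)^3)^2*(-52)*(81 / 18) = 6978696173432941928256 / 7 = 996956596204705989750.86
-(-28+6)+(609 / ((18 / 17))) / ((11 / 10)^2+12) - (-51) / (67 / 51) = 104.36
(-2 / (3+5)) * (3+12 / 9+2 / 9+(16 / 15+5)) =-2.66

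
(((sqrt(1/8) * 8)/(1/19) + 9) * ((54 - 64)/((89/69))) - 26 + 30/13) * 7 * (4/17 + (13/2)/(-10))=53368077/196690 + 1293957 * sqrt(2)/1513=1480.80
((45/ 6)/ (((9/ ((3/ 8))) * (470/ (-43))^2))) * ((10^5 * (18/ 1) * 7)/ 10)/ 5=2912175/ 4418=659.16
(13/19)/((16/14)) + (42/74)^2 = 191611/208088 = 0.92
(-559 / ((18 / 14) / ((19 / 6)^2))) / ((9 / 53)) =-74867429 / 2916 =-25674.70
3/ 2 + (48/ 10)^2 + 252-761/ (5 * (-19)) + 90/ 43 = 11709389/ 40850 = 286.64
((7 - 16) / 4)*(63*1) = -567 / 4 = -141.75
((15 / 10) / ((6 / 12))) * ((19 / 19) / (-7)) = -0.43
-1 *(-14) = 14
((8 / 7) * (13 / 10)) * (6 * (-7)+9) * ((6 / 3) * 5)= -3432 / 7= -490.29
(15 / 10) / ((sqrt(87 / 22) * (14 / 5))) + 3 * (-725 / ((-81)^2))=-725 / 2187 + 5 * sqrt(1914) / 812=-0.06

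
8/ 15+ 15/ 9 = 11/ 5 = 2.20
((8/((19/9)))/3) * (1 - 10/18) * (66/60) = 176/285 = 0.62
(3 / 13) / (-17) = -3 / 221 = -0.01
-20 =-20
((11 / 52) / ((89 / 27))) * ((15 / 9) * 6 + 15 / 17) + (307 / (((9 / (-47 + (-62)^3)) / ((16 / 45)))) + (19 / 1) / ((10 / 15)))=-18424128135509 / 6372756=-2891076.97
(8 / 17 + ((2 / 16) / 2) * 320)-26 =-94 / 17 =-5.53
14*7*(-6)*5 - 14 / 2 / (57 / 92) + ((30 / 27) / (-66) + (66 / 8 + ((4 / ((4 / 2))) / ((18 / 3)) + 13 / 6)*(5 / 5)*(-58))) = -3088.07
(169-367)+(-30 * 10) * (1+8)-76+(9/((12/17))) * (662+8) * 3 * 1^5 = 45307/2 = 22653.50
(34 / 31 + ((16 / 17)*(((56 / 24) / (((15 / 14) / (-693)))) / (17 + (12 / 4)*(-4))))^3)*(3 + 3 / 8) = -736556034734973261 / 9518937500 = -77377967.31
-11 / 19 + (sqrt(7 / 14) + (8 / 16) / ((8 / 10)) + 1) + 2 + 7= sqrt(2) / 2 + 1527 / 152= 10.75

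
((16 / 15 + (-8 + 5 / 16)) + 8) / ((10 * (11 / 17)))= 5627 / 26400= 0.21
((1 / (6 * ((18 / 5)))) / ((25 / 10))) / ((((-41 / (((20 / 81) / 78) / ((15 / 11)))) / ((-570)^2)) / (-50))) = 19855000 / 1165671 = 17.03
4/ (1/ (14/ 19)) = 56/ 19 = 2.95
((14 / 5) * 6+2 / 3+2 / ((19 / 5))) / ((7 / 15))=5128 / 133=38.56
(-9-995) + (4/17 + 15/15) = -17047/17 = -1002.76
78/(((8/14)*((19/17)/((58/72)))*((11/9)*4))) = 134589/6688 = 20.12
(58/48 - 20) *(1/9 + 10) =-41041/216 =-190.00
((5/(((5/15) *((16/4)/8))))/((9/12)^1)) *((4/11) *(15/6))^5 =4000000/161051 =24.84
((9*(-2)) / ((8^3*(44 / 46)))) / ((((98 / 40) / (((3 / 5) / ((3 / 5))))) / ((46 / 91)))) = -23805 / 3139136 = -0.01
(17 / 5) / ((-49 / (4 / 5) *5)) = -68 / 6125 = -0.01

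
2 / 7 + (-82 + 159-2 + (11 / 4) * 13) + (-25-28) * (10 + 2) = -14699 / 28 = -524.96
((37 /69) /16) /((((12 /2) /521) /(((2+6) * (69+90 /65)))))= 1638.65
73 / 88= 0.83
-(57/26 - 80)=2023/26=77.81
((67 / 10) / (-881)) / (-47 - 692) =67 / 6510590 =0.00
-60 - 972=-1032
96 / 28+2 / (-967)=23194 / 6769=3.43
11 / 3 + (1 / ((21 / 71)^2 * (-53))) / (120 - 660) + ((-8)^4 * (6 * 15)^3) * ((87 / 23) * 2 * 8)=52460802583838282363 / 290292660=180716944699.32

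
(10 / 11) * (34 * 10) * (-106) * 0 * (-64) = 0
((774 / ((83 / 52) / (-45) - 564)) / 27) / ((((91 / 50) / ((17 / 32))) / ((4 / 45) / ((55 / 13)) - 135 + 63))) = 325565470 / 304883733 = 1.07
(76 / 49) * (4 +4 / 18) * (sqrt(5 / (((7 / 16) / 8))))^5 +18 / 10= 9 / 5 +9463398400 * sqrt(70) / 151263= 523437.61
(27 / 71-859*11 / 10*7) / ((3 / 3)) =-4695883 / 710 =-6613.92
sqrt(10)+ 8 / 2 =sqrt(10)+ 4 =7.16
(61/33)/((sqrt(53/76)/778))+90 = 90+94916 * sqrt(1007)/1749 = 1812.12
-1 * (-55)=55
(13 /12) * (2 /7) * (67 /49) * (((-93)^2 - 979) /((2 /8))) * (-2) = -26722280 /1029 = -25969.17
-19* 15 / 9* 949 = -90155 / 3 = -30051.67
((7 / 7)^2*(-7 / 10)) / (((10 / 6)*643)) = -21 / 32150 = -0.00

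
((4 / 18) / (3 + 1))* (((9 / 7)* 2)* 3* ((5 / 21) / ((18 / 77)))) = 55 / 126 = 0.44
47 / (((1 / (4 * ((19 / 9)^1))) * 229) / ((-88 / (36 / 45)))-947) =-392920 / 7918981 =-0.05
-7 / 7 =-1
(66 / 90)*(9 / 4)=33 / 20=1.65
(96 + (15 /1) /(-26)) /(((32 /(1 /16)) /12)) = 7443 /3328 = 2.24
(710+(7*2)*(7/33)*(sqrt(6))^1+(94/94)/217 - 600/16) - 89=98*sqrt(6)/33+253241/434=590.78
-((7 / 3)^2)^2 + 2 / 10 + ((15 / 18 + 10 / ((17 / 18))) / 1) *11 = 1324609 / 13770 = 96.20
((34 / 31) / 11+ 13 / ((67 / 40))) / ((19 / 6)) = 2.48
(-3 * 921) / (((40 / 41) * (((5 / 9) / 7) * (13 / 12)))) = -21410487 / 650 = -32939.21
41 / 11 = 3.73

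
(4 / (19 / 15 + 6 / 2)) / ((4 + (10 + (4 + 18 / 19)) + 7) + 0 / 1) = 285 / 7888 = 0.04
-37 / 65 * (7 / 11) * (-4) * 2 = 2072 / 715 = 2.90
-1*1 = -1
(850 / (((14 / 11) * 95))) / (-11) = -85 / 133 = -0.64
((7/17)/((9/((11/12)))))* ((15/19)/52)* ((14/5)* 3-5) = 77/35568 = 0.00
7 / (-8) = -7 / 8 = -0.88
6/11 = 0.55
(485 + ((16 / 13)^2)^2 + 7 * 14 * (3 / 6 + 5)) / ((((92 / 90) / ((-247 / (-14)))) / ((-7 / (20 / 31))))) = -192187.61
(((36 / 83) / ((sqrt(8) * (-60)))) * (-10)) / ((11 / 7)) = 21 * sqrt(2) / 1826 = 0.02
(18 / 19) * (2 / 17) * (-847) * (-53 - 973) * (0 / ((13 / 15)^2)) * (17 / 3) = 0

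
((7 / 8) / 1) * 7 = 49 / 8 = 6.12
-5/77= -0.06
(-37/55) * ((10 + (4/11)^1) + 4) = -5846/605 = -9.66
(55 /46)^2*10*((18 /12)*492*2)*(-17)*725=-137574731250 /529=-260065654.54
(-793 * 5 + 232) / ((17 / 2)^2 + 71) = -14932 / 573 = -26.06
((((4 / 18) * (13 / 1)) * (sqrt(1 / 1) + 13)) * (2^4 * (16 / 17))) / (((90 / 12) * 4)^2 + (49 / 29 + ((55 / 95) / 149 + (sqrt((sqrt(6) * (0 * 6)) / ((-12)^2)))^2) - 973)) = -7650313216 / 895690917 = -8.54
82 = 82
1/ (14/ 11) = 11/ 14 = 0.79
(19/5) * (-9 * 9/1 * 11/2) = -16929/10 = -1692.90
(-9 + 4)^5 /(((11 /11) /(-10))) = 31250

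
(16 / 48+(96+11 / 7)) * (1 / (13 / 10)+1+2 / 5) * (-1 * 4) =-386528 / 455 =-849.51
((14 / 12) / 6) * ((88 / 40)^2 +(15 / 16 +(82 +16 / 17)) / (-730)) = 32837539 / 35740800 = 0.92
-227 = -227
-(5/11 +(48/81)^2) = -6461/8019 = -0.81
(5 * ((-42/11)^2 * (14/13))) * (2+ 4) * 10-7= 7397789/1573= 4702.98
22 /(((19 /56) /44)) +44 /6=163042 /57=2860.39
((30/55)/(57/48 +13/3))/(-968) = -36/352715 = -0.00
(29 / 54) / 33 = 29 / 1782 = 0.02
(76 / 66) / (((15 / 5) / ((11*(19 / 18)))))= 361 / 81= 4.46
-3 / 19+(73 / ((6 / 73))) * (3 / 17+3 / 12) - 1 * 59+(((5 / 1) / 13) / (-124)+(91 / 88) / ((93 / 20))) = 10991122061 / 34364616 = 319.84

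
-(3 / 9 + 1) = -4 / 3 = -1.33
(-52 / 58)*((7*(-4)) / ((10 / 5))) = 364 / 29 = 12.55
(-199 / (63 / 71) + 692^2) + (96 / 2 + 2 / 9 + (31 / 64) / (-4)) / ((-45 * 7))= 69475491947 / 145152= 478639.58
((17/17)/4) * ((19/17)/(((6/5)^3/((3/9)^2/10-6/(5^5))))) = 9823/6609600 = 0.00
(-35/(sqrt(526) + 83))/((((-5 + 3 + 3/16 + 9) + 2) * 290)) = -664/3875067 + 8 * sqrt(526)/3875067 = -0.00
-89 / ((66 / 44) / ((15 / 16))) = -445 / 8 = -55.62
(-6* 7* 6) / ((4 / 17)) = -1071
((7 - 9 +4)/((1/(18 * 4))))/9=16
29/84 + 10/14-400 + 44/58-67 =-1133183/2436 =-465.18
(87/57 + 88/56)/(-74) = -206/4921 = -0.04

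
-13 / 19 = -0.68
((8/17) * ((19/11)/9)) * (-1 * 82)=-12464/1683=-7.41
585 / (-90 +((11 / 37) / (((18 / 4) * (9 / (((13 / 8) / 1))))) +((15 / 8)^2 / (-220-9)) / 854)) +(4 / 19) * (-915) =-672182365407060 / 3375554318837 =-199.13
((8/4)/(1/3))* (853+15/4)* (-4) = -20562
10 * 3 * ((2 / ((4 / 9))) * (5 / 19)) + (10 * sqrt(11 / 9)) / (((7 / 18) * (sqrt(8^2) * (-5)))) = 675 / 19 - 3 * sqrt(11) / 14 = 34.82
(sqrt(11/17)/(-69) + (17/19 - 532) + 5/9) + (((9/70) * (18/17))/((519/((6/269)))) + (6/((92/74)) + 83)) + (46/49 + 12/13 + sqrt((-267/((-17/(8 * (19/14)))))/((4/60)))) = -4369010817608384/9910160487045 - sqrt(187)/1173 + 6 * sqrt(1006145)/119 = -390.30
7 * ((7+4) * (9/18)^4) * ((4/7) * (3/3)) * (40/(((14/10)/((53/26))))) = 14575/91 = 160.16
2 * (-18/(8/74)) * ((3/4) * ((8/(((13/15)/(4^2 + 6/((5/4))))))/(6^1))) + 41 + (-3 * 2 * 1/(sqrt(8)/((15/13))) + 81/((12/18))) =-15659/2 - 45 * sqrt(2)/26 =-7831.95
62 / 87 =0.71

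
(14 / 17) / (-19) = -14 / 323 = -0.04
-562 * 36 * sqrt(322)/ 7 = -20232 * sqrt(322)/ 7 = -51864.32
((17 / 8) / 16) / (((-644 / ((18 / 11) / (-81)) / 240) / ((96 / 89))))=170 / 157619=0.00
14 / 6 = 7 / 3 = 2.33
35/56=5/8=0.62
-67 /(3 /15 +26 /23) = -7705 /153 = -50.36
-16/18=-8/9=-0.89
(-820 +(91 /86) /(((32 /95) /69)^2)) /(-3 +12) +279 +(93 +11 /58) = 5214.47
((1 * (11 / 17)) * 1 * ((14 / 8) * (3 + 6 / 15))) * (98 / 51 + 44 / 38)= 57442 / 4845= 11.86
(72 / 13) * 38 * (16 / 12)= 3648 / 13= 280.62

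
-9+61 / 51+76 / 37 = -10850 / 1887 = -5.75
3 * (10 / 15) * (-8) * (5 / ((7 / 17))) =-1360 / 7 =-194.29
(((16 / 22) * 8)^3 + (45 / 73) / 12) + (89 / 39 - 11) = 2853932827 / 15157428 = 188.29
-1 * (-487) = 487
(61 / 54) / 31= 61 / 1674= 0.04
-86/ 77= -1.12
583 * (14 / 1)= 8162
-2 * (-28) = 56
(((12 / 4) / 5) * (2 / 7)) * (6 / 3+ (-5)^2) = 162 / 35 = 4.63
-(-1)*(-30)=-30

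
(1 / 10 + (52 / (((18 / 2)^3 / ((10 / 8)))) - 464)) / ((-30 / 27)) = 3381181 / 8100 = 417.43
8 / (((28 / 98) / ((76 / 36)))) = 532 / 9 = 59.11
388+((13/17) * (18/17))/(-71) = 7961138/20519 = 387.99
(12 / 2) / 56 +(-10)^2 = 2803 / 28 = 100.11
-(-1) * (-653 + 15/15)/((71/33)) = -21516/71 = -303.04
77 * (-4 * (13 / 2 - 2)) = -1386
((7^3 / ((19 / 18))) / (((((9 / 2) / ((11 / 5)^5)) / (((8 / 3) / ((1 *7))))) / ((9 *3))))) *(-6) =-13636510272 / 59375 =-229667.54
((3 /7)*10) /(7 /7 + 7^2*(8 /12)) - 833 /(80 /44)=-6476441 /14140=-458.02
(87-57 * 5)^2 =39204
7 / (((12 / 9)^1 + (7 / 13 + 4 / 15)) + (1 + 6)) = 455 / 594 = 0.77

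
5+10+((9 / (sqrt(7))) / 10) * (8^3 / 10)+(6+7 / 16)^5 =1152 * sqrt(7) / 175+11608469383 / 1048576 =11088.12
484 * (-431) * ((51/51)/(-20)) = 52151/5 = 10430.20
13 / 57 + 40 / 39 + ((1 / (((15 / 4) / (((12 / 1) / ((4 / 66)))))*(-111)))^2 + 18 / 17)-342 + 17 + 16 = -132125328782 / 431132325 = -306.46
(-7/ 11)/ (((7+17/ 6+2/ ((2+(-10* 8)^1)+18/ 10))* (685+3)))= -889/ 9425944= -0.00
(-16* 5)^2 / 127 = 6400 / 127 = 50.39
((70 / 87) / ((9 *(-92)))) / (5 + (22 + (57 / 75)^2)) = -0.00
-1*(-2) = 2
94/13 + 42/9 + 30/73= 35042/2847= 12.31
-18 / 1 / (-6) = 3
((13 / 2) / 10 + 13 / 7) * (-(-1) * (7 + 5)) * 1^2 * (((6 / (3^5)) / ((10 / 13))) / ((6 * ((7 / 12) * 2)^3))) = 0.10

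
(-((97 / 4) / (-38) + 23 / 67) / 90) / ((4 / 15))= 1001 / 81472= 0.01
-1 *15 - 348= -363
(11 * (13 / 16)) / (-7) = -143 / 112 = -1.28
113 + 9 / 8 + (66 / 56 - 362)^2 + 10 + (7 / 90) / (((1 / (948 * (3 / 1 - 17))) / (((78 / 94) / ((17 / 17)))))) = 23851648977 / 184240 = 129459.67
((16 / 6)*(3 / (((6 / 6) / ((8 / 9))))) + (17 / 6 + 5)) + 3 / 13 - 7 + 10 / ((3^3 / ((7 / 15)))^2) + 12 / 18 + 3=10102843 / 852930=11.84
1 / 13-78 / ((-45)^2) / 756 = 254981 / 3316950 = 0.08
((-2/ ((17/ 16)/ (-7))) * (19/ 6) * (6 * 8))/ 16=2128/ 17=125.18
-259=-259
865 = 865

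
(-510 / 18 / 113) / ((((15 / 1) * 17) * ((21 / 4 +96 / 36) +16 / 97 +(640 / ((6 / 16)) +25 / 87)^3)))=-28388796 / 143593042680880617991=-0.00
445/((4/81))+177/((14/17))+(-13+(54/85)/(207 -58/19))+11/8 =169962498081/18445000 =9214.56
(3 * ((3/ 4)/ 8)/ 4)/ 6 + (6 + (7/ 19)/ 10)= 6.05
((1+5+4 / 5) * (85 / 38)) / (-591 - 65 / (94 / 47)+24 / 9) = -0.02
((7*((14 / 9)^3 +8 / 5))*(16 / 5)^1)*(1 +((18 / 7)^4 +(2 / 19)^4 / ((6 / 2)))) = 13132835162796544 / 2443978131525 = 5373.55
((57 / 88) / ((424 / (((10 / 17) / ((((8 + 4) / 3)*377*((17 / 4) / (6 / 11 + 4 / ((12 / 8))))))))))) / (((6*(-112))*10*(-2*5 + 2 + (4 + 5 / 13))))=19 / 1024939711488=0.00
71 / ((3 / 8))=189.33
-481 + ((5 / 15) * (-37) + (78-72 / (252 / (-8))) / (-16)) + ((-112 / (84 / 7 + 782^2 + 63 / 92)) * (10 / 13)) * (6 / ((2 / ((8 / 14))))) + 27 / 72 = -3059438794901 / 6143742150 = -497.98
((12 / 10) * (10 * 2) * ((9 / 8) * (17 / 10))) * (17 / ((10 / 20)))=7803 / 5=1560.60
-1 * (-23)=23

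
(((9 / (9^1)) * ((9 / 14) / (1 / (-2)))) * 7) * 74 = -666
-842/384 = -421/192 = -2.19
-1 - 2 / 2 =-2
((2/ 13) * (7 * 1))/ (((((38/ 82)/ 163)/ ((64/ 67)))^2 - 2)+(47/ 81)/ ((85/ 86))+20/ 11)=193966860131573760/ 72992948172365819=2.66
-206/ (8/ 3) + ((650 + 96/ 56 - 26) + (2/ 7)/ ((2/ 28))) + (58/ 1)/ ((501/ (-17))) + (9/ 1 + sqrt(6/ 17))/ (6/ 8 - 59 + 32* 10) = 4* sqrt(102)/ 17799 + 2695272325/ 4895772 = 550.53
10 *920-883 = 8317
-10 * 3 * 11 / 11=-30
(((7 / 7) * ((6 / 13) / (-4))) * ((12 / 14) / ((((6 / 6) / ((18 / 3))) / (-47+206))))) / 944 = -4293 / 42952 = -0.10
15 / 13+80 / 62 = 985 / 403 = 2.44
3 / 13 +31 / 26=37 / 26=1.42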